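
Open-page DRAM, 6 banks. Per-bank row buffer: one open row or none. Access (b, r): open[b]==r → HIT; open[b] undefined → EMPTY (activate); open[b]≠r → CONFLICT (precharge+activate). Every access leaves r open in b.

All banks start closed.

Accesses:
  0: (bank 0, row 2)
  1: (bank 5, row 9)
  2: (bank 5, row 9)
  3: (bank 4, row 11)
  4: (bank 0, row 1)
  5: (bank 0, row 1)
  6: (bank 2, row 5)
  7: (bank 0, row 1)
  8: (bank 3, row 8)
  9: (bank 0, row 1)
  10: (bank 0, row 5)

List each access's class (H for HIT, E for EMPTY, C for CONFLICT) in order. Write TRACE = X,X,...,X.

TRACE = E,E,H,E,C,H,E,H,E,H,C

0: bank 0 row 2 — prev None → EMPTY
1: bank 5 row 9 — prev None → EMPTY
2: bank 5 row 9 — prev 9 → HIT
3: bank 4 row 11 — prev None → EMPTY
4: bank 0 row 1 — prev 2 → CONFLICT
5: bank 0 row 1 — prev 1 → HIT
6: bank 2 row 5 — prev None → EMPTY
7: bank 0 row 1 — prev 1 → HIT
8: bank 3 row 8 — prev None → EMPTY
9: bank 0 row 1 — prev 1 → HIT
10: bank 0 row 5 — prev 1 → CONFLICT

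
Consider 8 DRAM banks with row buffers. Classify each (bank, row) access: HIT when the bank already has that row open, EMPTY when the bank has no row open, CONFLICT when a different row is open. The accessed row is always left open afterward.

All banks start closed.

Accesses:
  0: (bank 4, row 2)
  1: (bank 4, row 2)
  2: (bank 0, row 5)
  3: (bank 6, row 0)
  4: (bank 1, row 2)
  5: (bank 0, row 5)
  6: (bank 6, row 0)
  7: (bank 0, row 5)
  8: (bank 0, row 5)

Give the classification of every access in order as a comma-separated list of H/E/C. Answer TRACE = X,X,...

#0 (4,2) E
#1 (4,2) H  (was 2)
#2 (0,5) E
#3 (6,0) E
#4 (1,2) E
#5 (0,5) H  (was 5)
#6 (6,0) H  (was 0)
#7 (0,5) H  (was 5)
#8 (0,5) H  (was 5)

TRACE = E,H,E,E,E,H,H,H,H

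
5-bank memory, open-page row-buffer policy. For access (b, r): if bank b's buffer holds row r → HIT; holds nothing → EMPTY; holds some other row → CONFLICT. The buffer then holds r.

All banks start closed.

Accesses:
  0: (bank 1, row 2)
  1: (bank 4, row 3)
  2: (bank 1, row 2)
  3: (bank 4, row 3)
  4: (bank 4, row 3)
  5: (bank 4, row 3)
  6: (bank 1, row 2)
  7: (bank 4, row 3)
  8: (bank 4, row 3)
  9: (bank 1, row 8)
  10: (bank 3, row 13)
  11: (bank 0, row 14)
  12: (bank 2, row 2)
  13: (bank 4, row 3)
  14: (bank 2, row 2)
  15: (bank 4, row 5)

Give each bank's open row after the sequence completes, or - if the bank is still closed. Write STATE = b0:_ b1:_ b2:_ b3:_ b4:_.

STATE = b0:14 b1:8 b2:2 b3:13 b4:5

0: bank 1 row 2 — prev None → EMPTY
1: bank 4 row 3 — prev None → EMPTY
2: bank 1 row 2 — prev 2 → HIT
3: bank 4 row 3 — prev 3 → HIT
4: bank 4 row 3 — prev 3 → HIT
5: bank 4 row 3 — prev 3 → HIT
6: bank 1 row 2 — prev 2 → HIT
7: bank 4 row 3 — prev 3 → HIT
8: bank 4 row 3 — prev 3 → HIT
9: bank 1 row 8 — prev 2 → CONFLICT
10: bank 3 row 13 — prev None → EMPTY
11: bank 0 row 14 — prev None → EMPTY
12: bank 2 row 2 — prev None → EMPTY
13: bank 4 row 3 — prev 3 → HIT
14: bank 2 row 2 — prev 2 → HIT
15: bank 4 row 5 — prev 3 → CONFLICT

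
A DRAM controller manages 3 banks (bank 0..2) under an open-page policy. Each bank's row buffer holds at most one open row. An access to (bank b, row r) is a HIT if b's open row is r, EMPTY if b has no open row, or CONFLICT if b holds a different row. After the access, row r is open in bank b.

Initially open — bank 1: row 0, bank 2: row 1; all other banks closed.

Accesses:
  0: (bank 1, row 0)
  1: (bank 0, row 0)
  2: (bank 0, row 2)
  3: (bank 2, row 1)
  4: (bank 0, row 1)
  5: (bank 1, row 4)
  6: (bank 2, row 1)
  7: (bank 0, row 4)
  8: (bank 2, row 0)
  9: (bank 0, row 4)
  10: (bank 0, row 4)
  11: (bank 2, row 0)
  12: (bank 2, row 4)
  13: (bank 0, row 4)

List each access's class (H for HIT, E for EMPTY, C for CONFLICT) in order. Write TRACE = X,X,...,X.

TRACE = H,E,C,H,C,C,H,C,C,H,H,H,C,H

  [0] b1 r0: had r0 ⇒ H
  [1] b0 r0: no row ⇒ E
  [2] b0 r2: had r0 ⇒ C
  [3] b2 r1: had r1 ⇒ H
  [4] b0 r1: had r2 ⇒ C
  [5] b1 r4: had r0 ⇒ C
  [6] b2 r1: had r1 ⇒ H
  [7] b0 r4: had r1 ⇒ C
  [8] b2 r0: had r1 ⇒ C
  [9] b0 r4: had r4 ⇒ H
  [10] b0 r4: had r4 ⇒ H
  [11] b2 r0: had r0 ⇒ H
  [12] b2 r4: had r0 ⇒ C
  [13] b0 r4: had r4 ⇒ H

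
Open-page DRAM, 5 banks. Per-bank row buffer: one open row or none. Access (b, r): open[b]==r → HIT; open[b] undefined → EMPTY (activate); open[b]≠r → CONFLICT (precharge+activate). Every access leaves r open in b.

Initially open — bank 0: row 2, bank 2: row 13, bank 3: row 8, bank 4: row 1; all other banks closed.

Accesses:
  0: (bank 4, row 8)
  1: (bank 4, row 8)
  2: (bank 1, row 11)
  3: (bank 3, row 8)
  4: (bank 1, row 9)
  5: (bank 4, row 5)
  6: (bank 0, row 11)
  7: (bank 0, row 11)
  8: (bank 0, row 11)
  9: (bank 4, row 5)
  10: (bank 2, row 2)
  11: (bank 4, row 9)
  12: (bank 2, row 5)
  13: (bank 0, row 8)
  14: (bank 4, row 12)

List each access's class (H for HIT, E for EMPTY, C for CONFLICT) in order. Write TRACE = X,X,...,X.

#0 (4,8) C  (was 1)
#1 (4,8) H  (was 8)
#2 (1,11) E
#3 (3,8) H  (was 8)
#4 (1,9) C  (was 11)
#5 (4,5) C  (was 8)
#6 (0,11) C  (was 2)
#7 (0,11) H  (was 11)
#8 (0,11) H  (was 11)
#9 (4,5) H  (was 5)
#10 (2,2) C  (was 13)
#11 (4,9) C  (was 5)
#12 (2,5) C  (was 2)
#13 (0,8) C  (was 11)
#14 (4,12) C  (was 9)

TRACE = C,H,E,H,C,C,C,H,H,H,C,C,C,C,C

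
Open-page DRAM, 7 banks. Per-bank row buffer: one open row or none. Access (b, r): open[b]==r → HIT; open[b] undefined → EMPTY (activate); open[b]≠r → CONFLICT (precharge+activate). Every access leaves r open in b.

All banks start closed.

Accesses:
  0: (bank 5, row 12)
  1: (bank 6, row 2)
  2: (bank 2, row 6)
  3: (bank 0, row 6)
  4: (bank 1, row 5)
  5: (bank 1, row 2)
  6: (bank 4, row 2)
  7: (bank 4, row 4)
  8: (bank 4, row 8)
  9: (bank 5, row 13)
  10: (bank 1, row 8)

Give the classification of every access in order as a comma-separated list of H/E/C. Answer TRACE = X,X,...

step 0: bank5 None->12 [EMPTY]
step 1: bank6 None->2 [EMPTY]
step 2: bank2 None->6 [EMPTY]
step 3: bank0 None->6 [EMPTY]
step 4: bank1 None->5 [EMPTY]
step 5: bank1 5->2 [CONFLICT]
step 6: bank4 None->2 [EMPTY]
step 7: bank4 2->4 [CONFLICT]
step 8: bank4 4->8 [CONFLICT]
step 9: bank5 12->13 [CONFLICT]
step 10: bank1 2->8 [CONFLICT]

TRACE = E,E,E,E,E,C,E,C,C,C,C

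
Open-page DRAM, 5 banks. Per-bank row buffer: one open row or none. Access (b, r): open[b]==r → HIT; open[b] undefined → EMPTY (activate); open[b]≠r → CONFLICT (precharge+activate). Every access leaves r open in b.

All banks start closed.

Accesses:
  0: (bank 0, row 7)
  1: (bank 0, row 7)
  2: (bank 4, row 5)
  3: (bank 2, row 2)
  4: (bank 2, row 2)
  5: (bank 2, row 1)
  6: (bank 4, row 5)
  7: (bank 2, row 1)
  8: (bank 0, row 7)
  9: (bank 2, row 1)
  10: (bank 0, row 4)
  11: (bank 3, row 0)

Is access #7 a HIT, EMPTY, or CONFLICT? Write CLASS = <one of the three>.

CLASS = HIT

0: bank 0 row 7 — prev None → EMPTY
1: bank 0 row 7 — prev 7 → HIT
2: bank 4 row 5 — prev None → EMPTY
3: bank 2 row 2 — prev None → EMPTY
4: bank 2 row 2 — prev 2 → HIT
5: bank 2 row 1 — prev 2 → CONFLICT
6: bank 4 row 5 — prev 5 → HIT
7: bank 2 row 1 — prev 1 → HIT
8: bank 0 row 7 — prev 7 → HIT
9: bank 2 row 1 — prev 1 → HIT
10: bank 0 row 4 — prev 7 → CONFLICT
11: bank 3 row 0 — prev None → EMPTY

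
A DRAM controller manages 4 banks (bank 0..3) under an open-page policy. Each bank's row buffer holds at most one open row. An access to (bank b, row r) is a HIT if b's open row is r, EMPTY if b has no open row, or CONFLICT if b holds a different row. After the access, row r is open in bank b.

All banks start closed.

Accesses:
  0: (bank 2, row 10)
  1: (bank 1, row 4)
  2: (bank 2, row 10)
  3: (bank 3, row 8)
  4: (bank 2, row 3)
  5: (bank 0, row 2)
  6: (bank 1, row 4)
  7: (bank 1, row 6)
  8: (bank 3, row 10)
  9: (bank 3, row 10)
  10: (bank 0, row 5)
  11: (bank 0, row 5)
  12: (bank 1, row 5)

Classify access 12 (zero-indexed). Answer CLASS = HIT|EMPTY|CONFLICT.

step 0: bank2 None->10 [EMPTY]
step 1: bank1 None->4 [EMPTY]
step 2: bank2 10->10 [HIT]
step 3: bank3 None->8 [EMPTY]
step 4: bank2 10->3 [CONFLICT]
step 5: bank0 None->2 [EMPTY]
step 6: bank1 4->4 [HIT]
step 7: bank1 4->6 [CONFLICT]
step 8: bank3 8->10 [CONFLICT]
step 9: bank3 10->10 [HIT]
step 10: bank0 2->5 [CONFLICT]
step 11: bank0 5->5 [HIT]
step 12: bank1 6->5 [CONFLICT]

CLASS = CONFLICT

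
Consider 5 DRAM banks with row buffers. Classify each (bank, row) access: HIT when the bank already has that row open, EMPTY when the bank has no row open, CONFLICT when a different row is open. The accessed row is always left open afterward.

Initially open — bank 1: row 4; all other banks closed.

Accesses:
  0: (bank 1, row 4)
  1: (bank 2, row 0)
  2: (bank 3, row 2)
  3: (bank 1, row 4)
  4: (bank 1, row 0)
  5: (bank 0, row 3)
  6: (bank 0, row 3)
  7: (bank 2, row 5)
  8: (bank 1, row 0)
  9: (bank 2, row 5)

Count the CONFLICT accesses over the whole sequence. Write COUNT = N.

COUNT = 2

step 0: bank1 4->4 [HIT]
step 1: bank2 None->0 [EMPTY]
step 2: bank3 None->2 [EMPTY]
step 3: bank1 4->4 [HIT]
step 4: bank1 4->0 [CONFLICT]
step 5: bank0 None->3 [EMPTY]
step 6: bank0 3->3 [HIT]
step 7: bank2 0->5 [CONFLICT]
step 8: bank1 0->0 [HIT]
step 9: bank2 5->5 [HIT]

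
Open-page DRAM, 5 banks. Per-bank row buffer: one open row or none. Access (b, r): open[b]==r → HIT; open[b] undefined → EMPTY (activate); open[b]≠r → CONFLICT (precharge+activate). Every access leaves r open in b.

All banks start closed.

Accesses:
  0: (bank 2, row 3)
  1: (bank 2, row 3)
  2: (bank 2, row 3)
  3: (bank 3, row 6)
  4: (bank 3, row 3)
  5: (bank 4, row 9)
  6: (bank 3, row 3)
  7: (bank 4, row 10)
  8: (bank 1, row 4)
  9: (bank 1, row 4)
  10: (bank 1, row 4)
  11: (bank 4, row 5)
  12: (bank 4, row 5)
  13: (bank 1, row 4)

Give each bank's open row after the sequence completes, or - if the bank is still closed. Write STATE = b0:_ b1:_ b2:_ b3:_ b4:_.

0: bank 2 row 3 — prev None → EMPTY
1: bank 2 row 3 — prev 3 → HIT
2: bank 2 row 3 — prev 3 → HIT
3: bank 3 row 6 — prev None → EMPTY
4: bank 3 row 3 — prev 6 → CONFLICT
5: bank 4 row 9 — prev None → EMPTY
6: bank 3 row 3 — prev 3 → HIT
7: bank 4 row 10 — prev 9 → CONFLICT
8: bank 1 row 4 — prev None → EMPTY
9: bank 1 row 4 — prev 4 → HIT
10: bank 1 row 4 — prev 4 → HIT
11: bank 4 row 5 — prev 10 → CONFLICT
12: bank 4 row 5 — prev 5 → HIT
13: bank 1 row 4 — prev 4 → HIT

STATE = b0:- b1:4 b2:3 b3:3 b4:5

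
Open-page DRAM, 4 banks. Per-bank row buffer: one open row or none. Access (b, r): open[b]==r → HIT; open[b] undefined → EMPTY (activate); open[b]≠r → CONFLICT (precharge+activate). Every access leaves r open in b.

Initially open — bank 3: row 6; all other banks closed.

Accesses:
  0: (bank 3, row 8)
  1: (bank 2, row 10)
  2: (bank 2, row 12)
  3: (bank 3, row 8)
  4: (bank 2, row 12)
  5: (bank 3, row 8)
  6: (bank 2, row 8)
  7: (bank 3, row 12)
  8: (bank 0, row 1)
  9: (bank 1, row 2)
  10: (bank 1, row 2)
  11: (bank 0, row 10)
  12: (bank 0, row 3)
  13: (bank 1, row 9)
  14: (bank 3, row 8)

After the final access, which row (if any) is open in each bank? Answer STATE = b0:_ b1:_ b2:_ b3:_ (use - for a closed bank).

#0 (3,8) C  (was 6)
#1 (2,10) E
#2 (2,12) C  (was 10)
#3 (3,8) H  (was 8)
#4 (2,12) H  (was 12)
#5 (3,8) H  (was 8)
#6 (2,8) C  (was 12)
#7 (3,12) C  (was 8)
#8 (0,1) E
#9 (1,2) E
#10 (1,2) H  (was 2)
#11 (0,10) C  (was 1)
#12 (0,3) C  (was 10)
#13 (1,9) C  (was 2)
#14 (3,8) C  (was 12)

STATE = b0:3 b1:9 b2:8 b3:8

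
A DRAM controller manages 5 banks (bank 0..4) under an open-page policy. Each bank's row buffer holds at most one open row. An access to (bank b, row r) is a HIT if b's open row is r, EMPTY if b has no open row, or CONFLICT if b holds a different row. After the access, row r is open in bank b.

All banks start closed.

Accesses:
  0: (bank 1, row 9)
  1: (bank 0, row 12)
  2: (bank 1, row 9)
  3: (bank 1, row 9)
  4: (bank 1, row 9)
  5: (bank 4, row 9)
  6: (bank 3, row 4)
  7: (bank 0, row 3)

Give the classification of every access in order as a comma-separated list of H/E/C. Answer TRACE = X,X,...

TRACE = E,E,H,H,H,E,E,C

#0 (1,9) E
#1 (0,12) E
#2 (1,9) H  (was 9)
#3 (1,9) H  (was 9)
#4 (1,9) H  (was 9)
#5 (4,9) E
#6 (3,4) E
#7 (0,3) C  (was 12)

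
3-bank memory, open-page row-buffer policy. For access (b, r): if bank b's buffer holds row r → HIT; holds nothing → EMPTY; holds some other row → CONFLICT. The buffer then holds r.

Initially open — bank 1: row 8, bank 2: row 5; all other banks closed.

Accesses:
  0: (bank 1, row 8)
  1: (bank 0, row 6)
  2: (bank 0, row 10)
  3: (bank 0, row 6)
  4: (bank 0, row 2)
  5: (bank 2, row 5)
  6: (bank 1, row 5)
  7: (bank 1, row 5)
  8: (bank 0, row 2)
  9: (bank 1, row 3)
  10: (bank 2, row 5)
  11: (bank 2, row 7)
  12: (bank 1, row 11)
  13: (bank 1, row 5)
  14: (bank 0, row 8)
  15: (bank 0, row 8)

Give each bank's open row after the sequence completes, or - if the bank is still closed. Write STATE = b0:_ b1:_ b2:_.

STATE = b0:8 b1:5 b2:7

0: bank 1 row 8 — prev 8 → HIT
1: bank 0 row 6 — prev None → EMPTY
2: bank 0 row 10 — prev 6 → CONFLICT
3: bank 0 row 6 — prev 10 → CONFLICT
4: bank 0 row 2 — prev 6 → CONFLICT
5: bank 2 row 5 — prev 5 → HIT
6: bank 1 row 5 — prev 8 → CONFLICT
7: bank 1 row 5 — prev 5 → HIT
8: bank 0 row 2 — prev 2 → HIT
9: bank 1 row 3 — prev 5 → CONFLICT
10: bank 2 row 5 — prev 5 → HIT
11: bank 2 row 7 — prev 5 → CONFLICT
12: bank 1 row 11 — prev 3 → CONFLICT
13: bank 1 row 5 — prev 11 → CONFLICT
14: bank 0 row 8 — prev 2 → CONFLICT
15: bank 0 row 8 — prev 8 → HIT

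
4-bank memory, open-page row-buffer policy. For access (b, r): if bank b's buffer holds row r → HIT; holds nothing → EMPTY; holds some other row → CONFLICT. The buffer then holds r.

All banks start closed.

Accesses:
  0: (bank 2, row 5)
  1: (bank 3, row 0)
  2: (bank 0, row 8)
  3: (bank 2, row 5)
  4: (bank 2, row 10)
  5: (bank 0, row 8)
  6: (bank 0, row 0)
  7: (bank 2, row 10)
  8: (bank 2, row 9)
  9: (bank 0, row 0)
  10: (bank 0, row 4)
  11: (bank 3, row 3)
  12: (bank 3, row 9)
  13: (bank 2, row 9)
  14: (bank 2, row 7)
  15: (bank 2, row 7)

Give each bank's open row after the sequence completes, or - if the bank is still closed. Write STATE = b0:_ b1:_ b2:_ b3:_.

STATE = b0:4 b1:- b2:7 b3:9

  [0] b2 r5: no row ⇒ E
  [1] b3 r0: no row ⇒ E
  [2] b0 r8: no row ⇒ E
  [3] b2 r5: had r5 ⇒ H
  [4] b2 r10: had r5 ⇒ C
  [5] b0 r8: had r8 ⇒ H
  [6] b0 r0: had r8 ⇒ C
  [7] b2 r10: had r10 ⇒ H
  [8] b2 r9: had r10 ⇒ C
  [9] b0 r0: had r0 ⇒ H
  [10] b0 r4: had r0 ⇒ C
  [11] b3 r3: had r0 ⇒ C
  [12] b3 r9: had r3 ⇒ C
  [13] b2 r9: had r9 ⇒ H
  [14] b2 r7: had r9 ⇒ C
  [15] b2 r7: had r7 ⇒ H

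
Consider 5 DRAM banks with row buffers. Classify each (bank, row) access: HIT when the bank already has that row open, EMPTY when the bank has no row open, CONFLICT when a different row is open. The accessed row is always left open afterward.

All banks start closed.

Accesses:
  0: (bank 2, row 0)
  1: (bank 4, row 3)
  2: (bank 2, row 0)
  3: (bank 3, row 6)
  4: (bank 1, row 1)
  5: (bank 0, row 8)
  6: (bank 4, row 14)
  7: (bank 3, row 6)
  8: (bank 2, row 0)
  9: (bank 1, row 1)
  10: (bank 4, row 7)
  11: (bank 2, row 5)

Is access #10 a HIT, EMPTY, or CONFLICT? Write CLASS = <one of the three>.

  [0] b2 r0: no row ⇒ E
  [1] b4 r3: no row ⇒ E
  [2] b2 r0: had r0 ⇒ H
  [3] b3 r6: no row ⇒ E
  [4] b1 r1: no row ⇒ E
  [5] b0 r8: no row ⇒ E
  [6] b4 r14: had r3 ⇒ C
  [7] b3 r6: had r6 ⇒ H
  [8] b2 r0: had r0 ⇒ H
  [9] b1 r1: had r1 ⇒ H
  [10] b4 r7: had r14 ⇒ C
  [11] b2 r5: had r0 ⇒ C

CLASS = CONFLICT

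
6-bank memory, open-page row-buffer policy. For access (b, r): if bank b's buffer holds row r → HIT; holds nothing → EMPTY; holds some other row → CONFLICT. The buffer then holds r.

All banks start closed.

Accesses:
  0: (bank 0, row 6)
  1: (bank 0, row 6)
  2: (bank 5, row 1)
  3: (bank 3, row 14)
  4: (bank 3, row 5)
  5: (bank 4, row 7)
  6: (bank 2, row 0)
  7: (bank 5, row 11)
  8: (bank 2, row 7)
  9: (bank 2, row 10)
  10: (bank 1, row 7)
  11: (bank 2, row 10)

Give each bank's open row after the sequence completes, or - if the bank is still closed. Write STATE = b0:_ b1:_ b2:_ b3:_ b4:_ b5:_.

step 0: bank0 None->6 [EMPTY]
step 1: bank0 6->6 [HIT]
step 2: bank5 None->1 [EMPTY]
step 3: bank3 None->14 [EMPTY]
step 4: bank3 14->5 [CONFLICT]
step 5: bank4 None->7 [EMPTY]
step 6: bank2 None->0 [EMPTY]
step 7: bank5 1->11 [CONFLICT]
step 8: bank2 0->7 [CONFLICT]
step 9: bank2 7->10 [CONFLICT]
step 10: bank1 None->7 [EMPTY]
step 11: bank2 10->10 [HIT]

STATE = b0:6 b1:7 b2:10 b3:5 b4:7 b5:11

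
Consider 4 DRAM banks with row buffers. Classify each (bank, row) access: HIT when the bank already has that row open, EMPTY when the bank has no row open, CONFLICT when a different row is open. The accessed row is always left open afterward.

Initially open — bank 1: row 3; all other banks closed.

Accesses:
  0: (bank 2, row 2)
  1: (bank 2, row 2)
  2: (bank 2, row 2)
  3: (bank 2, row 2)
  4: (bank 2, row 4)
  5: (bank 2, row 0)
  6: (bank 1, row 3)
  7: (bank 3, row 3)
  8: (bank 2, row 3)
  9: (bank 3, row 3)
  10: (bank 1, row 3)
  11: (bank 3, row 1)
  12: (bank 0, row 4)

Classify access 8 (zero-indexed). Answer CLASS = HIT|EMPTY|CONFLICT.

CLASS = CONFLICT

0: bank 2 row 2 — prev None → EMPTY
1: bank 2 row 2 — prev 2 → HIT
2: bank 2 row 2 — prev 2 → HIT
3: bank 2 row 2 — prev 2 → HIT
4: bank 2 row 4 — prev 2 → CONFLICT
5: bank 2 row 0 — prev 4 → CONFLICT
6: bank 1 row 3 — prev 3 → HIT
7: bank 3 row 3 — prev None → EMPTY
8: bank 2 row 3 — prev 0 → CONFLICT
9: bank 3 row 3 — prev 3 → HIT
10: bank 1 row 3 — prev 3 → HIT
11: bank 3 row 1 — prev 3 → CONFLICT
12: bank 0 row 4 — prev None → EMPTY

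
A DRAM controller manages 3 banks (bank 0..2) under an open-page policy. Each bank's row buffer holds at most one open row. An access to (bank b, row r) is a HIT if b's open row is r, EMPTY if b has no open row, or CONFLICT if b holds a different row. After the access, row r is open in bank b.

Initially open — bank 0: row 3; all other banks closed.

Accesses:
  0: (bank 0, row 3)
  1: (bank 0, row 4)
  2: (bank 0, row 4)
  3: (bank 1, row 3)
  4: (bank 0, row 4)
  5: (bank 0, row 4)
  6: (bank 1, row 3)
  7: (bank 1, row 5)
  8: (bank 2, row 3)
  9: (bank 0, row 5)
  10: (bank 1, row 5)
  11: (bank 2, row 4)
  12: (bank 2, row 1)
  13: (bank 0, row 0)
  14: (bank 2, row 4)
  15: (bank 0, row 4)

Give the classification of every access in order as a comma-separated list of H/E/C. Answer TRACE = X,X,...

TRACE = H,C,H,E,H,H,H,C,E,C,H,C,C,C,C,C

  [0] b0 r3: had r3 ⇒ H
  [1] b0 r4: had r3 ⇒ C
  [2] b0 r4: had r4 ⇒ H
  [3] b1 r3: no row ⇒ E
  [4] b0 r4: had r4 ⇒ H
  [5] b0 r4: had r4 ⇒ H
  [6] b1 r3: had r3 ⇒ H
  [7] b1 r5: had r3 ⇒ C
  [8] b2 r3: no row ⇒ E
  [9] b0 r5: had r4 ⇒ C
  [10] b1 r5: had r5 ⇒ H
  [11] b2 r4: had r3 ⇒ C
  [12] b2 r1: had r4 ⇒ C
  [13] b0 r0: had r5 ⇒ C
  [14] b2 r4: had r1 ⇒ C
  [15] b0 r4: had r0 ⇒ C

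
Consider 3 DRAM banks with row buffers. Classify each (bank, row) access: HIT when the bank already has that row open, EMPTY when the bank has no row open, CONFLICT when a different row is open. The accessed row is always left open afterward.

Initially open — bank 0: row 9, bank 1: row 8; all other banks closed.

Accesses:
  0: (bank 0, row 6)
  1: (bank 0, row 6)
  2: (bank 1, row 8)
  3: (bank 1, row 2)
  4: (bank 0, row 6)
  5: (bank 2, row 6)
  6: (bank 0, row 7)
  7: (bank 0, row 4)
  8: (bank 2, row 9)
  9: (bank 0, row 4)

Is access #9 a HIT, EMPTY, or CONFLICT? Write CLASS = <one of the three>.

CLASS = HIT

0: bank 0 row 6 — prev 9 → CONFLICT
1: bank 0 row 6 — prev 6 → HIT
2: bank 1 row 8 — prev 8 → HIT
3: bank 1 row 2 — prev 8 → CONFLICT
4: bank 0 row 6 — prev 6 → HIT
5: bank 2 row 6 — prev None → EMPTY
6: bank 0 row 7 — prev 6 → CONFLICT
7: bank 0 row 4 — prev 7 → CONFLICT
8: bank 2 row 9 — prev 6 → CONFLICT
9: bank 0 row 4 — prev 4 → HIT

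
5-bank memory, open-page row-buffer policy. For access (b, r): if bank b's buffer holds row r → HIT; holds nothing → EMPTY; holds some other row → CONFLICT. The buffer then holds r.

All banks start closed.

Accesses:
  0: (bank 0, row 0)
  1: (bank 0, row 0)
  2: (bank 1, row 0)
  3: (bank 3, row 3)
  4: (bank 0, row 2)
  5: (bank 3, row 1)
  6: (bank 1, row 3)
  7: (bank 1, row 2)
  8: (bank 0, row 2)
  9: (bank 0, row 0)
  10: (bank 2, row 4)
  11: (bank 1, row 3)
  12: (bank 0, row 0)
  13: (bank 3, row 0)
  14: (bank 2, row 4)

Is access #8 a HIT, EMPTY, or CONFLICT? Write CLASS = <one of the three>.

  [0] b0 r0: no row ⇒ E
  [1] b0 r0: had r0 ⇒ H
  [2] b1 r0: no row ⇒ E
  [3] b3 r3: no row ⇒ E
  [4] b0 r2: had r0 ⇒ C
  [5] b3 r1: had r3 ⇒ C
  [6] b1 r3: had r0 ⇒ C
  [7] b1 r2: had r3 ⇒ C
  [8] b0 r2: had r2 ⇒ H
  [9] b0 r0: had r2 ⇒ C
  [10] b2 r4: no row ⇒ E
  [11] b1 r3: had r2 ⇒ C
  [12] b0 r0: had r0 ⇒ H
  [13] b3 r0: had r1 ⇒ C
  [14] b2 r4: had r4 ⇒ H

CLASS = HIT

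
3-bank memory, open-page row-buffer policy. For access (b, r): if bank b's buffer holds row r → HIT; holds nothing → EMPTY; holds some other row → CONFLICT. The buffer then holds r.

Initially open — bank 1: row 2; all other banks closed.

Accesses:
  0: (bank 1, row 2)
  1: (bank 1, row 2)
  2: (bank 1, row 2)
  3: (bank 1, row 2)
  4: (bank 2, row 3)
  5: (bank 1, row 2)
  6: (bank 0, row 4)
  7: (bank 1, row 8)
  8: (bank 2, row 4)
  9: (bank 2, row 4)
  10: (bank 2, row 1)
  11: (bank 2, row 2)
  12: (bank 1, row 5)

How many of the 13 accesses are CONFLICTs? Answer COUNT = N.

step 0: bank1 2->2 [HIT]
step 1: bank1 2->2 [HIT]
step 2: bank1 2->2 [HIT]
step 3: bank1 2->2 [HIT]
step 4: bank2 None->3 [EMPTY]
step 5: bank1 2->2 [HIT]
step 6: bank0 None->4 [EMPTY]
step 7: bank1 2->8 [CONFLICT]
step 8: bank2 3->4 [CONFLICT]
step 9: bank2 4->4 [HIT]
step 10: bank2 4->1 [CONFLICT]
step 11: bank2 1->2 [CONFLICT]
step 12: bank1 8->5 [CONFLICT]

COUNT = 5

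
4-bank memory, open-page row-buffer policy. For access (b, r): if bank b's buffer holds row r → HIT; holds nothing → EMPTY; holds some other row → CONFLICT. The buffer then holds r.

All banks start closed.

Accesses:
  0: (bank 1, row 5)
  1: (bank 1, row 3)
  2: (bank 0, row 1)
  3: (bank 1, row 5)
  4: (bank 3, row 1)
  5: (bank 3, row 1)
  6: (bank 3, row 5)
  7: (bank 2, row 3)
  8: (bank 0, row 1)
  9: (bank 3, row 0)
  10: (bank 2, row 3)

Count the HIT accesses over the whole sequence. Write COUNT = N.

COUNT = 3

#0 (1,5) E
#1 (1,3) C  (was 5)
#2 (0,1) E
#3 (1,5) C  (was 3)
#4 (3,1) E
#5 (3,1) H  (was 1)
#6 (3,5) C  (was 1)
#7 (2,3) E
#8 (0,1) H  (was 1)
#9 (3,0) C  (was 5)
#10 (2,3) H  (was 3)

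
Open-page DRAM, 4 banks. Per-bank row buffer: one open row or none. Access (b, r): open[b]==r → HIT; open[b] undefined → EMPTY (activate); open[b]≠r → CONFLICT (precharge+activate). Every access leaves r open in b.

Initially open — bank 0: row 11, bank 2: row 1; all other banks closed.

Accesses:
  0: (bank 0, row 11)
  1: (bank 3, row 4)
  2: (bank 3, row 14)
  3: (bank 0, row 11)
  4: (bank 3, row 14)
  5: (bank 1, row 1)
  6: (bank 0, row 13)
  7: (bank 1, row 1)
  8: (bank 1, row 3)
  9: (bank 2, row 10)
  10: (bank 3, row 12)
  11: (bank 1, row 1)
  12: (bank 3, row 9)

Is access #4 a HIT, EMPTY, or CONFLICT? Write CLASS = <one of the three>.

CLASS = HIT

  [0] b0 r11: had r11 ⇒ H
  [1] b3 r4: no row ⇒ E
  [2] b3 r14: had r4 ⇒ C
  [3] b0 r11: had r11 ⇒ H
  [4] b3 r14: had r14 ⇒ H
  [5] b1 r1: no row ⇒ E
  [6] b0 r13: had r11 ⇒ C
  [7] b1 r1: had r1 ⇒ H
  [8] b1 r3: had r1 ⇒ C
  [9] b2 r10: had r1 ⇒ C
  [10] b3 r12: had r14 ⇒ C
  [11] b1 r1: had r3 ⇒ C
  [12] b3 r9: had r12 ⇒ C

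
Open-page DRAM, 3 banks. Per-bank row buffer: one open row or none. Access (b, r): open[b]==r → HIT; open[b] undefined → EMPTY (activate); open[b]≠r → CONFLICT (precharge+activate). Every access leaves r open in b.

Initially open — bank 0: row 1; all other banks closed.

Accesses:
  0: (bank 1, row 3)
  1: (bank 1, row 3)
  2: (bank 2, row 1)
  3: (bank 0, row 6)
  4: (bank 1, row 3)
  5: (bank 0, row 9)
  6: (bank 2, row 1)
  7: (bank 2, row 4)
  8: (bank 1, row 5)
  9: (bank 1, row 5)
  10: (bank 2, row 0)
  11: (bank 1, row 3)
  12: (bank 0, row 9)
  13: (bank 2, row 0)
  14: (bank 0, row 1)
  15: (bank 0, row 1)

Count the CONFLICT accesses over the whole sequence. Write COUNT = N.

0: bank 1 row 3 — prev None → EMPTY
1: bank 1 row 3 — prev 3 → HIT
2: bank 2 row 1 — prev None → EMPTY
3: bank 0 row 6 — prev 1 → CONFLICT
4: bank 1 row 3 — prev 3 → HIT
5: bank 0 row 9 — prev 6 → CONFLICT
6: bank 2 row 1 — prev 1 → HIT
7: bank 2 row 4 — prev 1 → CONFLICT
8: bank 1 row 5 — prev 3 → CONFLICT
9: bank 1 row 5 — prev 5 → HIT
10: bank 2 row 0 — prev 4 → CONFLICT
11: bank 1 row 3 — prev 5 → CONFLICT
12: bank 0 row 9 — prev 9 → HIT
13: bank 2 row 0 — prev 0 → HIT
14: bank 0 row 1 — prev 9 → CONFLICT
15: bank 0 row 1 — prev 1 → HIT

COUNT = 7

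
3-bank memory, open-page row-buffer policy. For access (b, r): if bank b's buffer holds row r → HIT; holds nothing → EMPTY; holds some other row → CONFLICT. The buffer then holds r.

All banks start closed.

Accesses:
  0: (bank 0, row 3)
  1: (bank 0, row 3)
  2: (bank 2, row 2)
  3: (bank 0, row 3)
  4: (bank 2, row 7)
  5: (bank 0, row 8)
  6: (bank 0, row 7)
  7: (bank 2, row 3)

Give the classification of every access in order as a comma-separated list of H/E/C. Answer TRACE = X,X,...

  [0] b0 r3: no row ⇒ E
  [1] b0 r3: had r3 ⇒ H
  [2] b2 r2: no row ⇒ E
  [3] b0 r3: had r3 ⇒ H
  [4] b2 r7: had r2 ⇒ C
  [5] b0 r8: had r3 ⇒ C
  [6] b0 r7: had r8 ⇒ C
  [7] b2 r3: had r7 ⇒ C

TRACE = E,H,E,H,C,C,C,C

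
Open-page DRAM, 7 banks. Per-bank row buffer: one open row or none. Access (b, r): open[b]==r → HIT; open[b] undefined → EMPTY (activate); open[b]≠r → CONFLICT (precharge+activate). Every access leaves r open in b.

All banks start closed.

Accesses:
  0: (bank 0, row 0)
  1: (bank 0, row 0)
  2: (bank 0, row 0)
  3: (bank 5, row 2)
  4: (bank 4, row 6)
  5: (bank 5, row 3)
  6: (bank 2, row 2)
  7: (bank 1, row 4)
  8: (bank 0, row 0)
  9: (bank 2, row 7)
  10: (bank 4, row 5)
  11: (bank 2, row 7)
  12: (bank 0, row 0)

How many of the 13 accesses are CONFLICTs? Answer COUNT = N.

COUNT = 3

step 0: bank0 None->0 [EMPTY]
step 1: bank0 0->0 [HIT]
step 2: bank0 0->0 [HIT]
step 3: bank5 None->2 [EMPTY]
step 4: bank4 None->6 [EMPTY]
step 5: bank5 2->3 [CONFLICT]
step 6: bank2 None->2 [EMPTY]
step 7: bank1 None->4 [EMPTY]
step 8: bank0 0->0 [HIT]
step 9: bank2 2->7 [CONFLICT]
step 10: bank4 6->5 [CONFLICT]
step 11: bank2 7->7 [HIT]
step 12: bank0 0->0 [HIT]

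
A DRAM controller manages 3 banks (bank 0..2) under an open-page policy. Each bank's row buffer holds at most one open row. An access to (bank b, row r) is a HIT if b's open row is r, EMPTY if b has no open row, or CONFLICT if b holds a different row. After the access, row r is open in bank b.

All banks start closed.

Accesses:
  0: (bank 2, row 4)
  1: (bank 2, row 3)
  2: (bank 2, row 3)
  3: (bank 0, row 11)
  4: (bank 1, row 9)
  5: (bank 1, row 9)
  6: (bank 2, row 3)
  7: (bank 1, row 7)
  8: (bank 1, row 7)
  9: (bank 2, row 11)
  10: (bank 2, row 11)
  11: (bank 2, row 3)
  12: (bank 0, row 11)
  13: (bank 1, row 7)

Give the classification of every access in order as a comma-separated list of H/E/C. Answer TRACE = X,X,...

TRACE = E,C,H,E,E,H,H,C,H,C,H,C,H,H

step 0: bank2 None->4 [EMPTY]
step 1: bank2 4->3 [CONFLICT]
step 2: bank2 3->3 [HIT]
step 3: bank0 None->11 [EMPTY]
step 4: bank1 None->9 [EMPTY]
step 5: bank1 9->9 [HIT]
step 6: bank2 3->3 [HIT]
step 7: bank1 9->7 [CONFLICT]
step 8: bank1 7->7 [HIT]
step 9: bank2 3->11 [CONFLICT]
step 10: bank2 11->11 [HIT]
step 11: bank2 11->3 [CONFLICT]
step 12: bank0 11->11 [HIT]
step 13: bank1 7->7 [HIT]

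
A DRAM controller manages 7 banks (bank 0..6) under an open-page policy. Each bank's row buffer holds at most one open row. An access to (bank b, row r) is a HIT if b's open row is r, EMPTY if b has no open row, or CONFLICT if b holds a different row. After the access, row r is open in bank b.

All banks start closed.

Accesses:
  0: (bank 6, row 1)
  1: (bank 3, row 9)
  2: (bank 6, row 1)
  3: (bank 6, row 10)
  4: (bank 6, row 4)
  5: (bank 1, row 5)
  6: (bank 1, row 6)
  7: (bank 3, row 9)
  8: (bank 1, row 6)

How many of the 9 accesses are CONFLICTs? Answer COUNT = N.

#0 (6,1) E
#1 (3,9) E
#2 (6,1) H  (was 1)
#3 (6,10) C  (was 1)
#4 (6,4) C  (was 10)
#5 (1,5) E
#6 (1,6) C  (was 5)
#7 (3,9) H  (was 9)
#8 (1,6) H  (was 6)

COUNT = 3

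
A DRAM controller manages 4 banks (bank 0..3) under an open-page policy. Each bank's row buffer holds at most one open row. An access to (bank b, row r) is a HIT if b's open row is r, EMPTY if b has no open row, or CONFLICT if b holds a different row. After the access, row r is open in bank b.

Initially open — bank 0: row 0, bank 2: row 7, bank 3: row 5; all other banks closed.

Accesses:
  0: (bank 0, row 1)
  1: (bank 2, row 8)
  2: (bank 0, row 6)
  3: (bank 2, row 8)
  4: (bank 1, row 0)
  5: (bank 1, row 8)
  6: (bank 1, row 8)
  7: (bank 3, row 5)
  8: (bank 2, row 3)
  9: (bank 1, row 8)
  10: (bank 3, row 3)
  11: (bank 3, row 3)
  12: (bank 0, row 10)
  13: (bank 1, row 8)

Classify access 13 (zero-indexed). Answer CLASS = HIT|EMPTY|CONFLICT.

step 0: bank0 0->1 [CONFLICT]
step 1: bank2 7->8 [CONFLICT]
step 2: bank0 1->6 [CONFLICT]
step 3: bank2 8->8 [HIT]
step 4: bank1 None->0 [EMPTY]
step 5: bank1 0->8 [CONFLICT]
step 6: bank1 8->8 [HIT]
step 7: bank3 5->5 [HIT]
step 8: bank2 8->3 [CONFLICT]
step 9: bank1 8->8 [HIT]
step 10: bank3 5->3 [CONFLICT]
step 11: bank3 3->3 [HIT]
step 12: bank0 6->10 [CONFLICT]
step 13: bank1 8->8 [HIT]

CLASS = HIT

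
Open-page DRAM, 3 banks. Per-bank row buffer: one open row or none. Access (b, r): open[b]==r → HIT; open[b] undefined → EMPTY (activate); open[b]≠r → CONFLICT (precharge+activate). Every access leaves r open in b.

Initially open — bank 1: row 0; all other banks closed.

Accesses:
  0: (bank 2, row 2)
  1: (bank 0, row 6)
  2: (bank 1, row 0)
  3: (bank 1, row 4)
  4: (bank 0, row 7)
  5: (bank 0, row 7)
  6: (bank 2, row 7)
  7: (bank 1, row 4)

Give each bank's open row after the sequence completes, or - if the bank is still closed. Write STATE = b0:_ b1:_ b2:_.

STATE = b0:7 b1:4 b2:7

step 0: bank2 None->2 [EMPTY]
step 1: bank0 None->6 [EMPTY]
step 2: bank1 0->0 [HIT]
step 3: bank1 0->4 [CONFLICT]
step 4: bank0 6->7 [CONFLICT]
step 5: bank0 7->7 [HIT]
step 6: bank2 2->7 [CONFLICT]
step 7: bank1 4->4 [HIT]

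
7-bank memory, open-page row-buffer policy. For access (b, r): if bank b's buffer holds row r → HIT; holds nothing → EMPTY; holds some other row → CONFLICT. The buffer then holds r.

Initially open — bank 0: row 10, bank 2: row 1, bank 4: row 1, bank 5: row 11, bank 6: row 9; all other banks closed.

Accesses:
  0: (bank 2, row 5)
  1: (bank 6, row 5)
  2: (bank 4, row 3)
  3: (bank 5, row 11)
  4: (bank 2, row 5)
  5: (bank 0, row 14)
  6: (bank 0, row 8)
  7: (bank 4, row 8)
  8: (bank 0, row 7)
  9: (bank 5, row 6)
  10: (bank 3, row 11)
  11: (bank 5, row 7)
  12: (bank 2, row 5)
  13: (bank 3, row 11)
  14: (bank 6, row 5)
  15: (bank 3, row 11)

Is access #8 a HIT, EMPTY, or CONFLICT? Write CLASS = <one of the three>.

0: bank 2 row 5 — prev 1 → CONFLICT
1: bank 6 row 5 — prev 9 → CONFLICT
2: bank 4 row 3 — prev 1 → CONFLICT
3: bank 5 row 11 — prev 11 → HIT
4: bank 2 row 5 — prev 5 → HIT
5: bank 0 row 14 — prev 10 → CONFLICT
6: bank 0 row 8 — prev 14 → CONFLICT
7: bank 4 row 8 — prev 3 → CONFLICT
8: bank 0 row 7 — prev 8 → CONFLICT
9: bank 5 row 6 — prev 11 → CONFLICT
10: bank 3 row 11 — prev None → EMPTY
11: bank 5 row 7 — prev 6 → CONFLICT
12: bank 2 row 5 — prev 5 → HIT
13: bank 3 row 11 — prev 11 → HIT
14: bank 6 row 5 — prev 5 → HIT
15: bank 3 row 11 — prev 11 → HIT

CLASS = CONFLICT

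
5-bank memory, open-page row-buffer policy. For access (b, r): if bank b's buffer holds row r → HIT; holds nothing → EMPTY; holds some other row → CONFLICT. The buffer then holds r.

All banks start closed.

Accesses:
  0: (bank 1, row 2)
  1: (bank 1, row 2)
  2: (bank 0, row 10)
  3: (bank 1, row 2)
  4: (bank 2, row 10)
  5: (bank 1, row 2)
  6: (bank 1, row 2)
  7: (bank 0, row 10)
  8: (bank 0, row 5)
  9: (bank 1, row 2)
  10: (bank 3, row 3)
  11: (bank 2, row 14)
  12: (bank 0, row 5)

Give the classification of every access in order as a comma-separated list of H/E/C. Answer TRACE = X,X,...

TRACE = E,H,E,H,E,H,H,H,C,H,E,C,H

  [0] b1 r2: no row ⇒ E
  [1] b1 r2: had r2 ⇒ H
  [2] b0 r10: no row ⇒ E
  [3] b1 r2: had r2 ⇒ H
  [4] b2 r10: no row ⇒ E
  [5] b1 r2: had r2 ⇒ H
  [6] b1 r2: had r2 ⇒ H
  [7] b0 r10: had r10 ⇒ H
  [8] b0 r5: had r10 ⇒ C
  [9] b1 r2: had r2 ⇒ H
  [10] b3 r3: no row ⇒ E
  [11] b2 r14: had r10 ⇒ C
  [12] b0 r5: had r5 ⇒ H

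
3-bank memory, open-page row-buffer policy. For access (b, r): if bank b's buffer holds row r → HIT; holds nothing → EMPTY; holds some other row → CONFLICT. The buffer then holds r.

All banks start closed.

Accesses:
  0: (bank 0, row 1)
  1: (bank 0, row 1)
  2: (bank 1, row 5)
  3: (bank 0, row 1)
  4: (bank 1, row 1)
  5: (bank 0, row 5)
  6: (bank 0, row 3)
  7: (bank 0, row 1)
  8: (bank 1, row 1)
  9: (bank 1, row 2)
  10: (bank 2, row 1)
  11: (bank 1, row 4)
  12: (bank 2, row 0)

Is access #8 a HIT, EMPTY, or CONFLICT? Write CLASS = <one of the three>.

CLASS = HIT

  [0] b0 r1: no row ⇒ E
  [1] b0 r1: had r1 ⇒ H
  [2] b1 r5: no row ⇒ E
  [3] b0 r1: had r1 ⇒ H
  [4] b1 r1: had r5 ⇒ C
  [5] b0 r5: had r1 ⇒ C
  [6] b0 r3: had r5 ⇒ C
  [7] b0 r1: had r3 ⇒ C
  [8] b1 r1: had r1 ⇒ H
  [9] b1 r2: had r1 ⇒ C
  [10] b2 r1: no row ⇒ E
  [11] b1 r4: had r2 ⇒ C
  [12] b2 r0: had r1 ⇒ C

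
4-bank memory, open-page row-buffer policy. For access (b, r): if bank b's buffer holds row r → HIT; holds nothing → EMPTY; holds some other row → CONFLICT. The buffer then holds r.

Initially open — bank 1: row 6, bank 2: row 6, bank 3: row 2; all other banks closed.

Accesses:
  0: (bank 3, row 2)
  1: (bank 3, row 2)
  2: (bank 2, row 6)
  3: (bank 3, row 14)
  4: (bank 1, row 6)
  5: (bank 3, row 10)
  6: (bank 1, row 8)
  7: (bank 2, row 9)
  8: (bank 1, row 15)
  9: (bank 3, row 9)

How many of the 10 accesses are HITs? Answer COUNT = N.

step 0: bank3 2->2 [HIT]
step 1: bank3 2->2 [HIT]
step 2: bank2 6->6 [HIT]
step 3: bank3 2->14 [CONFLICT]
step 4: bank1 6->6 [HIT]
step 5: bank3 14->10 [CONFLICT]
step 6: bank1 6->8 [CONFLICT]
step 7: bank2 6->9 [CONFLICT]
step 8: bank1 8->15 [CONFLICT]
step 9: bank3 10->9 [CONFLICT]

COUNT = 4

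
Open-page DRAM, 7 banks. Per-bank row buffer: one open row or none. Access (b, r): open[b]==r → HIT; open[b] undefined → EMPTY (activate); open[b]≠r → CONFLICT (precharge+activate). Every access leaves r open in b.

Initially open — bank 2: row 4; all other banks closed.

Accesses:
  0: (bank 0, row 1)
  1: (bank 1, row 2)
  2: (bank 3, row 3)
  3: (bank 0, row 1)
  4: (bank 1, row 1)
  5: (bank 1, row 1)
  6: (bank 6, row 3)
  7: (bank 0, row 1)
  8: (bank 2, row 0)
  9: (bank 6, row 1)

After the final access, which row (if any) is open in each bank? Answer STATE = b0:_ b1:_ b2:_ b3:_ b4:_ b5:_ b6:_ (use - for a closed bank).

#0 (0,1) E
#1 (1,2) E
#2 (3,3) E
#3 (0,1) H  (was 1)
#4 (1,1) C  (was 2)
#5 (1,1) H  (was 1)
#6 (6,3) E
#7 (0,1) H  (was 1)
#8 (2,0) C  (was 4)
#9 (6,1) C  (was 3)

STATE = b0:1 b1:1 b2:0 b3:3 b4:- b5:- b6:1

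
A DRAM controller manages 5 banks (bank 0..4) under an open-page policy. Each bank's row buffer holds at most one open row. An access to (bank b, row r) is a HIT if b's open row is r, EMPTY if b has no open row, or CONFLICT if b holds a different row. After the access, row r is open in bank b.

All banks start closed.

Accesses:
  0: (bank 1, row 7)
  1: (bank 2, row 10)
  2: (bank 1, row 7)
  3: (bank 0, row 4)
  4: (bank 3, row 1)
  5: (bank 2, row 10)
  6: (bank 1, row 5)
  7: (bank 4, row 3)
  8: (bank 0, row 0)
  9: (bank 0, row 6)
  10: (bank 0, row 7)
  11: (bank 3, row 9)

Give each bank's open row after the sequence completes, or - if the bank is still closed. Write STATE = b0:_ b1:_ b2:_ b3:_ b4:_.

0: bank 1 row 7 — prev None → EMPTY
1: bank 2 row 10 — prev None → EMPTY
2: bank 1 row 7 — prev 7 → HIT
3: bank 0 row 4 — prev None → EMPTY
4: bank 3 row 1 — prev None → EMPTY
5: bank 2 row 10 — prev 10 → HIT
6: bank 1 row 5 — prev 7 → CONFLICT
7: bank 4 row 3 — prev None → EMPTY
8: bank 0 row 0 — prev 4 → CONFLICT
9: bank 0 row 6 — prev 0 → CONFLICT
10: bank 0 row 7 — prev 6 → CONFLICT
11: bank 3 row 9 — prev 1 → CONFLICT

STATE = b0:7 b1:5 b2:10 b3:9 b4:3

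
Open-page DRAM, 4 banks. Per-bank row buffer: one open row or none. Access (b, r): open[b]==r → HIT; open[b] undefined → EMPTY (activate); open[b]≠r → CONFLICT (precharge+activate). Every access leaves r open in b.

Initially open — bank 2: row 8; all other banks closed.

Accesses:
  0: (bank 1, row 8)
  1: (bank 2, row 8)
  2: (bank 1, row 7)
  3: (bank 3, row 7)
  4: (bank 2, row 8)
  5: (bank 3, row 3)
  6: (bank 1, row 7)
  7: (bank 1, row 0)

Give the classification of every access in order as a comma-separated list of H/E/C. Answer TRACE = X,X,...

TRACE = E,H,C,E,H,C,H,C

#0 (1,8) E
#1 (2,8) H  (was 8)
#2 (1,7) C  (was 8)
#3 (3,7) E
#4 (2,8) H  (was 8)
#5 (3,3) C  (was 7)
#6 (1,7) H  (was 7)
#7 (1,0) C  (was 7)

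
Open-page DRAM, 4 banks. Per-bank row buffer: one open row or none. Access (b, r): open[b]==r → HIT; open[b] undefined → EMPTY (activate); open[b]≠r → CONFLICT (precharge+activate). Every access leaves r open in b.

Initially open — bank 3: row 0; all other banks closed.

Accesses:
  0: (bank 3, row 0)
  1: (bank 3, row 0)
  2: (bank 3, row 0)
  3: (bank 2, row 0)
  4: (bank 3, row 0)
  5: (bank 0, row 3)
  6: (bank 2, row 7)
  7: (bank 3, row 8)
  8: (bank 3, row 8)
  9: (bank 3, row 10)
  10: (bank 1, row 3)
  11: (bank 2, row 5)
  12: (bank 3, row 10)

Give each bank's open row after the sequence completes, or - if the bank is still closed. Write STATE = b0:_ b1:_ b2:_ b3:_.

STATE = b0:3 b1:3 b2:5 b3:10

step 0: bank3 0->0 [HIT]
step 1: bank3 0->0 [HIT]
step 2: bank3 0->0 [HIT]
step 3: bank2 None->0 [EMPTY]
step 4: bank3 0->0 [HIT]
step 5: bank0 None->3 [EMPTY]
step 6: bank2 0->7 [CONFLICT]
step 7: bank3 0->8 [CONFLICT]
step 8: bank3 8->8 [HIT]
step 9: bank3 8->10 [CONFLICT]
step 10: bank1 None->3 [EMPTY]
step 11: bank2 7->5 [CONFLICT]
step 12: bank3 10->10 [HIT]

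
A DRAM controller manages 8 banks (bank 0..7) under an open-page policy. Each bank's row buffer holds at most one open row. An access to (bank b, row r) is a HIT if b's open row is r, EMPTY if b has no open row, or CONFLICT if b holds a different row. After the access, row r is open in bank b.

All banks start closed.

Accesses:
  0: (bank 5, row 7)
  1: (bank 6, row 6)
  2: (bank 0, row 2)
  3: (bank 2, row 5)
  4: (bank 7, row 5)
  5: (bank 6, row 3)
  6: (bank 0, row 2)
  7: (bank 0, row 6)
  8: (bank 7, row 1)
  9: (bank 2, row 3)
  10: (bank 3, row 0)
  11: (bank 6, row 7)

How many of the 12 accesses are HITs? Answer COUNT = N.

step 0: bank5 None->7 [EMPTY]
step 1: bank6 None->6 [EMPTY]
step 2: bank0 None->2 [EMPTY]
step 3: bank2 None->5 [EMPTY]
step 4: bank7 None->5 [EMPTY]
step 5: bank6 6->3 [CONFLICT]
step 6: bank0 2->2 [HIT]
step 7: bank0 2->6 [CONFLICT]
step 8: bank7 5->1 [CONFLICT]
step 9: bank2 5->3 [CONFLICT]
step 10: bank3 None->0 [EMPTY]
step 11: bank6 3->7 [CONFLICT]

COUNT = 1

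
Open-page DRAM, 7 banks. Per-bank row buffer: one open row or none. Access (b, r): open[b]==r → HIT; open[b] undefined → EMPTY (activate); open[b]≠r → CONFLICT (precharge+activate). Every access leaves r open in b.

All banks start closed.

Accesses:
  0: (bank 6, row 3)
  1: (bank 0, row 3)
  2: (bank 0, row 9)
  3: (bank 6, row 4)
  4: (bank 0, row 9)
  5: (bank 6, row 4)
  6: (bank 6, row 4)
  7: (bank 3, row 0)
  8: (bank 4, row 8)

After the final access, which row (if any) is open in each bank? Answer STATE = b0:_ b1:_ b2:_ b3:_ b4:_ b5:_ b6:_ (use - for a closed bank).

#0 (6,3) E
#1 (0,3) E
#2 (0,9) C  (was 3)
#3 (6,4) C  (was 3)
#4 (0,9) H  (was 9)
#5 (6,4) H  (was 4)
#6 (6,4) H  (was 4)
#7 (3,0) E
#8 (4,8) E

STATE = b0:9 b1:- b2:- b3:0 b4:8 b5:- b6:4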